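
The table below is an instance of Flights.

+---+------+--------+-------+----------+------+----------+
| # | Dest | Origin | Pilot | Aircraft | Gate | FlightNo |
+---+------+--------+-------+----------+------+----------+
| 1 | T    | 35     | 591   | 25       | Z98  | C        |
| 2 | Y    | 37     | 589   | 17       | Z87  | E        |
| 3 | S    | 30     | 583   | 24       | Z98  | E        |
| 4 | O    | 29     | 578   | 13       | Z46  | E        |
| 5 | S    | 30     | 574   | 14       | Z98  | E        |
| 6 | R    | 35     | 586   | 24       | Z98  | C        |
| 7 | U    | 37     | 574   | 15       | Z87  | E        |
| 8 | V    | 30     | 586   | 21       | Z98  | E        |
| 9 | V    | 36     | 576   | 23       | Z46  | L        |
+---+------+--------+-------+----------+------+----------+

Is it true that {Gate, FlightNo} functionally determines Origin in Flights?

(Gate=Z98, FlightNo=C): rows 1, 6 → Origin = 35, 35 ✓
(Gate=Z87, FlightNo=E): rows 2, 7 → Origin = 37, 37 ✓
(Gate=Z98, FlightNo=E): rows 3, 5, 8 → Origin = 30, 30, 30 ✓
(Gate=Z46, FlightNo=E): row 4 → Origin = 29 ✓
(Gate=Z46, FlightNo=L): row 9 → Origin = 36 ✓
Every {Gate, FlightNo} value is associated with a single Origin value, so {Gate, FlightNo} → Origin holds.

Yes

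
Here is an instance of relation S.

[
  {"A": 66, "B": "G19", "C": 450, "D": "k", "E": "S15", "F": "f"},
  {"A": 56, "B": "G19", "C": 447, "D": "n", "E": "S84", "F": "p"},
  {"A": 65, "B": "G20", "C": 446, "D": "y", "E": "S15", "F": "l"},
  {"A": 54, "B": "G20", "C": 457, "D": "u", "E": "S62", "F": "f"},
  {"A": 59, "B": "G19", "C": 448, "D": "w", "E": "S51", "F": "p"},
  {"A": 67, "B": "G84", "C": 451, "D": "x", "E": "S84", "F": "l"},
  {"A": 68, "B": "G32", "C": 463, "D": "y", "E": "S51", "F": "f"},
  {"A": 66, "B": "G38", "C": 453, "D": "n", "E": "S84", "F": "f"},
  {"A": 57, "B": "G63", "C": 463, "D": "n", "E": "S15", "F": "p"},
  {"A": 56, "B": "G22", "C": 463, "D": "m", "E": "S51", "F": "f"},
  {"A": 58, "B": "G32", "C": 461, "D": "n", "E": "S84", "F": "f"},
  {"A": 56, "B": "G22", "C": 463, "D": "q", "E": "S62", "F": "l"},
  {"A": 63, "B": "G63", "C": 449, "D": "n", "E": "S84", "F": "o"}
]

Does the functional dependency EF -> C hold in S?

(E=S15, F=f): 1 row → C = 450 ✓
(E=S84, F=p): 1 row → C = 447 ✓
(E=S15, F=l): 1 row → C = 446 ✓
(E=S62, F=f): 1 row → C = 457 ✓
(E=S51, F=p): 1 row → C = 448 ✓
(E=S84, F=l): 1 row → C = 451 ✓
(E=S51, F=f): 2 rows → C = 463, 463 ✓
(E=S84, F=f): 2 rows → C takes values {453, 461} — violation
(E=S15, F=p): 1 row → C = 463 ✓
(E=S62, F=l): 1 row → C = 463 ✓
(E=S84, F=o): 1 row → C = 449 ✓
Two rows agree on EF but differ on C, so EF -> C does not hold.

No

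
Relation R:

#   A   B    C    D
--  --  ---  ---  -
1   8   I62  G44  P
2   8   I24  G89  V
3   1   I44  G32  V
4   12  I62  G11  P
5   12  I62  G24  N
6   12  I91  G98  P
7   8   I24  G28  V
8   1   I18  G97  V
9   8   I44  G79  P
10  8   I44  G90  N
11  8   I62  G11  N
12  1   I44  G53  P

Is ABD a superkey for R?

No

Rows 2 and 7 have the same ABD value (A=8, B=I24, D=V) but are distinct tuples, so ABD does not determine every attribute — not a superkey.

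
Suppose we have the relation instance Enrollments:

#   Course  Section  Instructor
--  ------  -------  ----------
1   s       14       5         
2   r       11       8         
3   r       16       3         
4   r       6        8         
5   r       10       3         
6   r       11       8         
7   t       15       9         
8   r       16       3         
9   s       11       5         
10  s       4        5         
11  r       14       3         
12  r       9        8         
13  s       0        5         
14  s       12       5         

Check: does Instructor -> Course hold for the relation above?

Instructor=5: rows 1, 9, 10, 13, 14 → Course = s, s, s, s, s ✓
Instructor=8: rows 2, 4, 6, 12 → Course = r, r, r, r ✓
Instructor=3: rows 3, 5, 8, 11 → Course = r, r, r, r ✓
Instructor=9: row 7 → Course = t ✓
Every Instructor value is associated with a single Course value, so Instructor -> Course holds.

Yes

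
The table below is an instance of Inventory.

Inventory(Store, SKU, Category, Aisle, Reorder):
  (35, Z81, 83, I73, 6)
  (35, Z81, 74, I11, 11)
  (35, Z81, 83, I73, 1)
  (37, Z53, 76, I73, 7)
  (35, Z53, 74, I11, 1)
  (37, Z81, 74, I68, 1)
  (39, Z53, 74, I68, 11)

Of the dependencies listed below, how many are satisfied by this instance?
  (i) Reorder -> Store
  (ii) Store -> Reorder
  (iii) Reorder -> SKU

(i) Reorder -> Store: Reorder=11: 2 rows → Store takes values {35, 39} — violation; Reorder=1: 3 rows → Store takes values {35, 37} — violation — fails.
(ii) Store -> Reorder: Store=35: 4 rows → Reorder takes values {6, 11, 1} — violation; Store=37: 2 rows → Reorder takes values {7, 1} — violation — fails.
(iii) Reorder -> SKU: Reorder=11: 2 rows → SKU takes values {Z81, Z53} — violation; Reorder=1: 3 rows → SKU takes values {Z81, Z53} — violation — fails.
None of the 3 dependencies hold.

0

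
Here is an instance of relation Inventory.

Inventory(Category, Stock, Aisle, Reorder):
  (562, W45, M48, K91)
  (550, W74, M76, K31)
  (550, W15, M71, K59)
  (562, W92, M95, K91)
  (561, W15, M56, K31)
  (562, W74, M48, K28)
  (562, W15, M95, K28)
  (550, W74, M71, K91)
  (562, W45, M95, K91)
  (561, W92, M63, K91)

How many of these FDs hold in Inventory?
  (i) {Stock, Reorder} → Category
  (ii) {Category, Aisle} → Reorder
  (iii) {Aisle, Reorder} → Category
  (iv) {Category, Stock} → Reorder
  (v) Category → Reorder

(i) {Stock, Reorder} → Category: (Stock=W92, Reorder=K91): 2 rows → Category takes values {562, 561} — violation — fails.
(ii) {Category, Aisle} → Reorder: (Category=562, Aisle=M48): 2 rows → Reorder takes values {K91, K28} — violation; (Category=550, Aisle=M71): 2 rows → Reorder takes values {K59, K91} — violation; (Category=562, Aisle=M95): 3 rows → Reorder takes values {K91, K28} — violation — fails.
(iii) {Aisle, Reorder} → Category: every LHS value maps to a single RHS value — holds.
(iv) {Category, Stock} → Reorder: (Category=550, Stock=W74): 2 rows → Reorder takes values {K31, K91} — violation — fails.
(v) Category → Reorder: Category=562: 5 rows → Reorder takes values {K91, K28} — violation; Category=550: 3 rows → Reorder takes values {K31, K59, K91} — violation; Category=561: 2 rows → Reorder takes values {K31, K91} — violation — fails.
1 of the 5 dependencies holds.

1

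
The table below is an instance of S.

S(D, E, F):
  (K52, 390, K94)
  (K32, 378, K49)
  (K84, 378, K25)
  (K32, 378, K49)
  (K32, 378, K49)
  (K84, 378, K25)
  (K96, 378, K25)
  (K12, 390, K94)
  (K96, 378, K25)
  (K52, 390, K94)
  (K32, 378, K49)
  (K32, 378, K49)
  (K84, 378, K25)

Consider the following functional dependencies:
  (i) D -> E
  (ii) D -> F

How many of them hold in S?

2

(i) D -> E: every LHS value maps to a single RHS value — holds.
(ii) D -> F: every LHS value maps to a single RHS value — holds.
2 of the 2 dependencies hold.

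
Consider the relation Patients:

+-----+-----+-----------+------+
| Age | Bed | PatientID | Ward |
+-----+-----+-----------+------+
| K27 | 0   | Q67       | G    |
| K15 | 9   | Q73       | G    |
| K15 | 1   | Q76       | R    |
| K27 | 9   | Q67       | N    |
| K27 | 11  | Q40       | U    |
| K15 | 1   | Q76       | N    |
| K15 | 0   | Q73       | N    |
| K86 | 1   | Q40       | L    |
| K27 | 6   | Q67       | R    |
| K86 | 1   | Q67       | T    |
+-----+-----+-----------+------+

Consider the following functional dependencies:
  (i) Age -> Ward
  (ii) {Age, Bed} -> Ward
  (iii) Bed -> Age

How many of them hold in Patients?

(i) Age -> Ward: Age=K27: 4 rows → Ward takes values {G, N, U, R} — violation; Age=K15: 4 rows → Ward takes values {G, R, N} — violation; Age=K86: 2 rows → Ward takes values {L, T} — violation — fails.
(ii) {Age, Bed} -> Ward: (Age=K15, Bed=1): 2 rows → Ward takes values {R, N} — violation; (Age=K86, Bed=1): 2 rows → Ward takes values {L, T} — violation — fails.
(iii) Bed -> Age: Bed=0: 2 rows → Age takes values {K27, K15} — violation; Bed=9: 2 rows → Age takes values {K15, K27} — violation; Bed=1: 4 rows → Age takes values {K15, K86} — violation — fails.
None of the 3 dependencies hold.

0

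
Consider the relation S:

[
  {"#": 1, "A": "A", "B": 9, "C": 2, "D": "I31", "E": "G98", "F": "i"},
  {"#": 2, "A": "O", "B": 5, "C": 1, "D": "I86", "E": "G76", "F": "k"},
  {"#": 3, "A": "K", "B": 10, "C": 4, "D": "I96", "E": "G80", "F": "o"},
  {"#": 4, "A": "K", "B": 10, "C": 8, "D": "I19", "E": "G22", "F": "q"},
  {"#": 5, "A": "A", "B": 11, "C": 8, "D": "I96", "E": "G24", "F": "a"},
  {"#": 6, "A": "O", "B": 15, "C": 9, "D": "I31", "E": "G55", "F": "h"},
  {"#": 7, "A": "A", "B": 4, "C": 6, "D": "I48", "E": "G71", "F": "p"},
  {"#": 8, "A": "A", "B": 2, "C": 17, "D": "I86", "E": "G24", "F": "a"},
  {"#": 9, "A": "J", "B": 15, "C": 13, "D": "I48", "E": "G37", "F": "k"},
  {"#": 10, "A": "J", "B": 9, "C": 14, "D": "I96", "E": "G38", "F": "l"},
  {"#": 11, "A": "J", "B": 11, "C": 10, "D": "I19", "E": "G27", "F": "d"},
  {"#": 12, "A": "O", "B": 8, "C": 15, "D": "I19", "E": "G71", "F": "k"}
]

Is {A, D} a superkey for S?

Yes

All 12 rows have distinct {A, D} values, so {A, D} → (all attributes) holds and {A, D} is a superkey.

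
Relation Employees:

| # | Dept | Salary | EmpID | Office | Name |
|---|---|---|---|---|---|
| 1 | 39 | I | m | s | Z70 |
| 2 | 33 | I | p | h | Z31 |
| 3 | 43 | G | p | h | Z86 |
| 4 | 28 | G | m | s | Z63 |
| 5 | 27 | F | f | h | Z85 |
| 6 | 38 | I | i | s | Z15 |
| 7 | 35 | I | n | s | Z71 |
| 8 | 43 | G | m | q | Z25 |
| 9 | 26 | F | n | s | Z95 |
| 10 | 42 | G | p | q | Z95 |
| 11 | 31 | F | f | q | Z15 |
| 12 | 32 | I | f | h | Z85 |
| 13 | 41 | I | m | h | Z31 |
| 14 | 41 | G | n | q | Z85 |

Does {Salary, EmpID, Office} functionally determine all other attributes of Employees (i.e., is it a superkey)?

Yes

All 14 rows have distinct {Salary, EmpID, Office} values, so {Salary, EmpID, Office} → (all attributes) holds and {Salary, EmpID, Office} is a superkey.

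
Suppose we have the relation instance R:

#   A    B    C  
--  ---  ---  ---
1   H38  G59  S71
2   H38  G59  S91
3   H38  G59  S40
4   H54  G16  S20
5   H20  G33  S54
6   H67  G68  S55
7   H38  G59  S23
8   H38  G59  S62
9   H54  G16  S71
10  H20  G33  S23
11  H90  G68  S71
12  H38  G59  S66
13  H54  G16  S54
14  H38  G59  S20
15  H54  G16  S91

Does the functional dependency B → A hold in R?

B=G59: rows 1, 2, 3, 7, 8, 12, 14 → A = H38, H38, H38, H38, H38, H38, H38 ✓
B=G16: rows 4, 9, 13, 15 → A = H54, H54, H54, H54 ✓
B=G33: rows 5, 10 → A = H20, H20 ✓
B=G68: rows 6, 11 → A takes values {H67, H90} — violation
Two rows agree on B but differ on A, so B → A does not hold.

No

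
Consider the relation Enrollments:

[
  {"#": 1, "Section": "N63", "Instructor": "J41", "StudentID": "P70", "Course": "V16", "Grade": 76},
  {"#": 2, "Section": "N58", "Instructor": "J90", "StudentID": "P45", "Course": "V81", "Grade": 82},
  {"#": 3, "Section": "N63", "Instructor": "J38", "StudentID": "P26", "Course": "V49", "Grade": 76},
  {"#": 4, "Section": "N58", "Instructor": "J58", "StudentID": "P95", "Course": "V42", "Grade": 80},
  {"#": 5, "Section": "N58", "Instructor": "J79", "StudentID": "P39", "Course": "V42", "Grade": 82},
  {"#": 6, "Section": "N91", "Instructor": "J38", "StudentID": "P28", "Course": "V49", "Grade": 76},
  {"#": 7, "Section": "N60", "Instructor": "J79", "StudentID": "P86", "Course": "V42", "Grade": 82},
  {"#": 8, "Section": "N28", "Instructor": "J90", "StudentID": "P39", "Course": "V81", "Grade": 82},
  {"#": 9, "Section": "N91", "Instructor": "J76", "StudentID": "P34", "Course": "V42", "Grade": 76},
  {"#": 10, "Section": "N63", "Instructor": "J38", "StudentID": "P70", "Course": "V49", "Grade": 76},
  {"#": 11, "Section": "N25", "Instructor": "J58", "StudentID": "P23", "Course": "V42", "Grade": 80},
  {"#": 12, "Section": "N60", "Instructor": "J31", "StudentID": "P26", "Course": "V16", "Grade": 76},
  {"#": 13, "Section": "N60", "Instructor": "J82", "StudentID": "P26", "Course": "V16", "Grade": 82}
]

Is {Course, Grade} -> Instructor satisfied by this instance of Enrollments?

No

(Course=V16, Grade=76): rows 1, 12 → Instructor takes values {J41, J31} — violation
(Course=V81, Grade=82): rows 2, 8 → Instructor = J90, J90 ✓
(Course=V49, Grade=76): rows 3, 6, 10 → Instructor = J38, J38, J38 ✓
(Course=V42, Grade=80): rows 4, 11 → Instructor = J58, J58 ✓
(Course=V42, Grade=82): rows 5, 7 → Instructor = J79, J79 ✓
(Course=V42, Grade=76): row 9 → Instructor = J76 ✓
(Course=V16, Grade=82): row 13 → Instructor = J82 ✓
Two rows agree on {Course, Grade} but differ on Instructor, so {Course, Grade} -> Instructor does not hold.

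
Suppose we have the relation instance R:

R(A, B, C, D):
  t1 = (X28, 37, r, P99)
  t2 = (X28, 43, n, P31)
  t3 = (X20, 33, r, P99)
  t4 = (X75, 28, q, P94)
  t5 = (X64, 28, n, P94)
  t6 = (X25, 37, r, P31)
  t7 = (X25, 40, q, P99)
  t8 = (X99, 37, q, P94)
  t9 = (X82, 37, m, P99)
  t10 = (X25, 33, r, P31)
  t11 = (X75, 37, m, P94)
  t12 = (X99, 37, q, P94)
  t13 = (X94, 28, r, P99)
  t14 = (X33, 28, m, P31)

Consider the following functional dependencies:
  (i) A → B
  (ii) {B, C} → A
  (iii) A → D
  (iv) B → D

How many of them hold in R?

(i) A → B: A=X28: rows 1, 2 → B takes values {37, 43} — violation; A=X75: rows 4, 11 → B takes values {28, 37} — violation; A=X25: rows 6, 7, 10 → B takes values {37, 40, 33} — violation — fails.
(ii) {B, C} → A: (B=37, C=r): rows 1, 6 → A takes values {X28, X25} — violation; (B=33, C=r): rows 3, 10 → A takes values {X20, X25} — violation; (B=37, C=m): rows 9, 11 → A takes values {X82, X75} — violation — fails.
(iii) A → D: A=X28: rows 1, 2 → D takes values {P99, P31} — violation; A=X25: rows 6, 7, 10 → D takes values {P31, P99} — violation — fails.
(iv) B → D: B=37: rows 1, 6, 8, 9, 11, 12 → D takes values {P99, P31, P94} — violation; B=33: rows 3, 10 → D takes values {P99, P31} — violation; B=28: rows 4, 5, 13, 14 → D takes values {P94, P99, P31} — violation — fails.
None of the 4 dependencies hold.

0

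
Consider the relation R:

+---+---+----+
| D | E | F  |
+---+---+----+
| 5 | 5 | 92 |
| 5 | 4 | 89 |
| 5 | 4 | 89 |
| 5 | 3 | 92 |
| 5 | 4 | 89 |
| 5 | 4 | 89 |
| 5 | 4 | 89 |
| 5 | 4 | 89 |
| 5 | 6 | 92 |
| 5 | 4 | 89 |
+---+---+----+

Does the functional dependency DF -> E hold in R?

(D=5, F=92): 3 rows → E takes values {5, 3, 6} — violation
(D=5, F=89): 7 rows → E = 4, 4, 4, 4, 4, 4, 4 ✓
Two rows agree on DF but differ on E, so DF -> E does not hold.

No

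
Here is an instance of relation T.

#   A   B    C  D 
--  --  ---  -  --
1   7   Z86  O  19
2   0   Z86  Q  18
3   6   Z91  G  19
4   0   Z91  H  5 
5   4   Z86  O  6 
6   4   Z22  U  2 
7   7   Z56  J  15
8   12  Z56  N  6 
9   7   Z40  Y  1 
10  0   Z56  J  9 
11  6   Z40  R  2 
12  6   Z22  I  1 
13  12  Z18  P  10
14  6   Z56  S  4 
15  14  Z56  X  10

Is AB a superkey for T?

All 15 rows have distinct AB values, so AB → (all attributes) holds and AB is a superkey.

Yes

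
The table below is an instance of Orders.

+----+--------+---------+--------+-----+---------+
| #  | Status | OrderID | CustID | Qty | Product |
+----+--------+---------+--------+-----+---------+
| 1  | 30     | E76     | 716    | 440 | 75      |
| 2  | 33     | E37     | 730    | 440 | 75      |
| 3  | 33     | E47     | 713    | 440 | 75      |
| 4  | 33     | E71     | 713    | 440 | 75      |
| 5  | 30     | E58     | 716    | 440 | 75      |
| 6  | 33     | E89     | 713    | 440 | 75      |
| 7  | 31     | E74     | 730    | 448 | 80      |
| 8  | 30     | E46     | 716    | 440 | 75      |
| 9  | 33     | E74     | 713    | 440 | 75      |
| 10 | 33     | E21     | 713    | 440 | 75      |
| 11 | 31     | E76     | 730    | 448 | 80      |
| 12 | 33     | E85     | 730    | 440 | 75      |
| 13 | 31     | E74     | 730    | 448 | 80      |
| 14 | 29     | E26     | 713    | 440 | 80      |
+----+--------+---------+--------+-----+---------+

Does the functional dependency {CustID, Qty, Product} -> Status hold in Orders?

(CustID=716, Qty=440, Product=75): rows 1, 5, 8 → Status = 30, 30, 30 ✓
(CustID=730, Qty=440, Product=75): rows 2, 12 → Status = 33, 33 ✓
(CustID=713, Qty=440, Product=75): rows 3, 4, 6, 9, 10 → Status = 33, 33, 33, 33, 33 ✓
(CustID=730, Qty=448, Product=80): rows 7, 11, 13 → Status = 31, 31, 31 ✓
(CustID=713, Qty=440, Product=80): row 14 → Status = 29 ✓
Every {CustID, Qty, Product} value is associated with a single Status value, so {CustID, Qty, Product} -> Status holds.

Yes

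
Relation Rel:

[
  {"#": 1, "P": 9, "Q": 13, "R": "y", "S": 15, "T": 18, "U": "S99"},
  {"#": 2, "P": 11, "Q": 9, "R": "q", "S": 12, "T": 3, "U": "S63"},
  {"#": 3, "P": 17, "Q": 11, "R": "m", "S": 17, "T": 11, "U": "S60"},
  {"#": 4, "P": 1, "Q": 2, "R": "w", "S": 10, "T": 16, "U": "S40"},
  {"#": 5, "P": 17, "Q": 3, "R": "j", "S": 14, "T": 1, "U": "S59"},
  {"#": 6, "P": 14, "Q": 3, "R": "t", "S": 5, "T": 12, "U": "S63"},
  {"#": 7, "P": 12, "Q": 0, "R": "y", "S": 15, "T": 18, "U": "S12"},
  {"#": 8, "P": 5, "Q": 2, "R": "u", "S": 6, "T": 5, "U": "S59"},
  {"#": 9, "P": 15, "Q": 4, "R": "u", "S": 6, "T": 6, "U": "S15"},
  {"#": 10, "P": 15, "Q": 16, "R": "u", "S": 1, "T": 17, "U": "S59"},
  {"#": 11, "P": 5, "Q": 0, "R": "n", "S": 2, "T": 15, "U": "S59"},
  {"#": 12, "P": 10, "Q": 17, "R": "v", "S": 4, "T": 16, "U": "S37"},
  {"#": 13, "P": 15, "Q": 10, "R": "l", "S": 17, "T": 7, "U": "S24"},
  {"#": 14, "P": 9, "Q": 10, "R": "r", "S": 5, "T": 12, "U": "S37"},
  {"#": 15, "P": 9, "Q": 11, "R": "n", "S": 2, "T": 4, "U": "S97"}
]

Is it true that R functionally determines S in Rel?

R=y: rows 1, 7 → S = 15, 15 ✓
R=q: row 2 → S = 12 ✓
R=m: row 3 → S = 17 ✓
R=w: row 4 → S = 10 ✓
R=j: row 5 → S = 14 ✓
R=t: row 6 → S = 5 ✓
R=u: rows 8, 9, 10 → S takes values {6, 1} — violation
R=n: rows 11, 15 → S = 2, 2 ✓
R=v: row 12 → S = 4 ✓
R=l: row 13 → S = 17 ✓
R=r: row 14 → S = 5 ✓
Two rows agree on R but differ on S, so R → S does not hold.

No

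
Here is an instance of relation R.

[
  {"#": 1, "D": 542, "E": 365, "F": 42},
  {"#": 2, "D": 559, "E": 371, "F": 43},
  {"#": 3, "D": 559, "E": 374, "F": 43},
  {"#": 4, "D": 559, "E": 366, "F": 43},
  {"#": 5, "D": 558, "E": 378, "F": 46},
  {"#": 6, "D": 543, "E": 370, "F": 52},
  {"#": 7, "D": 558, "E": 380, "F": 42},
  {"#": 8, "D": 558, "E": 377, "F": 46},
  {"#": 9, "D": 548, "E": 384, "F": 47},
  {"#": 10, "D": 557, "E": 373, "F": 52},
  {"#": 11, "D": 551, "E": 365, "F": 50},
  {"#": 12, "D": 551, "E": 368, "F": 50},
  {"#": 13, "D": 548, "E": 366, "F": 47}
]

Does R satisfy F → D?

No

F=42: rows 1, 7 → D takes values {542, 558} — violation
F=43: rows 2, 3, 4 → D = 559, 559, 559 ✓
F=46: rows 5, 8 → D = 558, 558 ✓
F=52: rows 6, 10 → D takes values {543, 557} — violation
F=47: rows 9, 13 → D = 548, 548 ✓
F=50: rows 11, 12 → D = 551, 551 ✓
Two rows agree on F but differ on D, so F → D does not hold.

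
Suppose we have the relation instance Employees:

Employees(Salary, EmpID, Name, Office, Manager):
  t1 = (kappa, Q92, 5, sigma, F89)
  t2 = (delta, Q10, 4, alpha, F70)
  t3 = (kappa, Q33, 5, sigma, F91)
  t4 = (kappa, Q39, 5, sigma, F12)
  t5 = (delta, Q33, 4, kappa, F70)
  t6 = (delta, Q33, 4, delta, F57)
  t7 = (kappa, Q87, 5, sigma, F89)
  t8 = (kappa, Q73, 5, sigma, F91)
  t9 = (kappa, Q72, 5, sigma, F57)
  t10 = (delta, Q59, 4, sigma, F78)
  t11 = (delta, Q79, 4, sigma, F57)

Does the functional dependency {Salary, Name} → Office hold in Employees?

(Salary=kappa, Name=5): rows 1, 3, 4, 7, 8, 9 → Office = sigma, sigma, sigma, sigma, sigma, sigma ✓
(Salary=delta, Name=4): rows 2, 5, 6, 10, 11 → Office takes values {alpha, kappa, delta, sigma} — violation
Two rows agree on {Salary, Name} but differ on Office, so {Salary, Name} → Office does not hold.

No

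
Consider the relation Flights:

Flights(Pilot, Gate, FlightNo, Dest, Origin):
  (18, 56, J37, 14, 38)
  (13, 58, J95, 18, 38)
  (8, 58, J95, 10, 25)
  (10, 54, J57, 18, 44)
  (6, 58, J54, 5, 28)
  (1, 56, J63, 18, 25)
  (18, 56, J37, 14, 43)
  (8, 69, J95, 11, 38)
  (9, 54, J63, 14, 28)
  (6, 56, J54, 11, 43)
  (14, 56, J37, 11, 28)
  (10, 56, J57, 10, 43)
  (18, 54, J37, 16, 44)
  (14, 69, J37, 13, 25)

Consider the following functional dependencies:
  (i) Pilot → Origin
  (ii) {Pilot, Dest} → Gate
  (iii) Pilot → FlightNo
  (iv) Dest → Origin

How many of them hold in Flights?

2

(i) Pilot → Origin: Pilot=18: 3 rows → Origin takes values {38, 43, 44} — violation; Pilot=8: 2 rows → Origin takes values {25, 38} — violation; Pilot=10: 2 rows → Origin takes values {44, 43} — violation; Pilot=6: 2 rows → Origin takes values {28, 43} — violation; Pilot=14: 2 rows → Origin takes values {28, 25} — violation — fails.
(ii) {Pilot, Dest} → Gate: every LHS value maps to a single RHS value — holds.
(iii) Pilot → FlightNo: every LHS value maps to a single RHS value — holds.
(iv) Dest → Origin: Dest=14: 3 rows → Origin takes values {38, 43, 28} — violation; Dest=18: 3 rows → Origin takes values {38, 44, 25} — violation; Dest=10: 2 rows → Origin takes values {25, 43} — violation; Dest=11: 3 rows → Origin takes values {38, 43, 28} — violation — fails.
2 of the 4 dependencies hold.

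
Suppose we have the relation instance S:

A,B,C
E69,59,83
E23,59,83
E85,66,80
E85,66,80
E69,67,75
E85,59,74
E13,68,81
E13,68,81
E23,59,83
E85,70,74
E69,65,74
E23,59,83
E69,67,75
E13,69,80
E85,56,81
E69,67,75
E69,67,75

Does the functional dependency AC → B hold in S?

(A=E69, C=83): 1 row → B = 59 ✓
(A=E23, C=83): 3 rows → B = 59, 59, 59 ✓
(A=E85, C=80): 2 rows → B = 66, 66 ✓
(A=E69, C=75): 4 rows → B = 67, 67, 67, 67 ✓
(A=E85, C=74): 2 rows → B takes values {59, 70} — violation
(A=E13, C=81): 2 rows → B = 68, 68 ✓
(A=E69, C=74): 1 row → B = 65 ✓
(A=E13, C=80): 1 row → B = 69 ✓
(A=E85, C=81): 1 row → B = 56 ✓
Two rows agree on AC but differ on B, so AC → B does not hold.

No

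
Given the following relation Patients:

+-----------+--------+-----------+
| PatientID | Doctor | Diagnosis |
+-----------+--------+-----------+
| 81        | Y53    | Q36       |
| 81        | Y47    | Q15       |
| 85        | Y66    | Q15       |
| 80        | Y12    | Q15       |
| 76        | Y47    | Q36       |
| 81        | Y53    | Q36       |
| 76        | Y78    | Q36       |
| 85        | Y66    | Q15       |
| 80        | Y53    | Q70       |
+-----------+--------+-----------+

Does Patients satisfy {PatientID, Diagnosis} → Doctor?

(PatientID=81, Diagnosis=Q36): 2 rows → Doctor = Y53, Y53 ✓
(PatientID=81, Diagnosis=Q15): 1 row → Doctor = Y47 ✓
(PatientID=85, Diagnosis=Q15): 2 rows → Doctor = Y66, Y66 ✓
(PatientID=80, Diagnosis=Q15): 1 row → Doctor = Y12 ✓
(PatientID=76, Diagnosis=Q36): 2 rows → Doctor takes values {Y47, Y78} — violation
(PatientID=80, Diagnosis=Q70): 1 row → Doctor = Y53 ✓
Two rows agree on {PatientID, Diagnosis} but differ on Doctor, so {PatientID, Diagnosis} → Doctor does not hold.

No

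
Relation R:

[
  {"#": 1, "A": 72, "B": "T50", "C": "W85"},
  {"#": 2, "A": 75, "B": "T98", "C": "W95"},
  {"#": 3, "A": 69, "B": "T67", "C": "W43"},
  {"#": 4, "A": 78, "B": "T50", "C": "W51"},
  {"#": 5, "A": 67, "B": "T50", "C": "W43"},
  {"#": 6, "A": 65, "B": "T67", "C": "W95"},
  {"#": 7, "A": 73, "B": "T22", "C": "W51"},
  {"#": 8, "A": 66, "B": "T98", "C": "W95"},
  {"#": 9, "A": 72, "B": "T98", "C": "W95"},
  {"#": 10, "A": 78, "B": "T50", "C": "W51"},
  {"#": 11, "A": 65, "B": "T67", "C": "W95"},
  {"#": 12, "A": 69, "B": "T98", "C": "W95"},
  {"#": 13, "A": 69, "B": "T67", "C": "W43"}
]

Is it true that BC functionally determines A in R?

No

(B=T50, C=W85): row 1 → A = 72 ✓
(B=T98, C=W95): rows 2, 8, 9, 12 → A takes values {75, 66, 72, 69} — violation
(B=T67, C=W43): rows 3, 13 → A = 69, 69 ✓
(B=T50, C=W51): rows 4, 10 → A = 78, 78 ✓
(B=T50, C=W43): row 5 → A = 67 ✓
(B=T67, C=W95): rows 6, 11 → A = 65, 65 ✓
(B=T22, C=W51): row 7 → A = 73 ✓
Two rows agree on BC but differ on A, so BC -> A does not hold.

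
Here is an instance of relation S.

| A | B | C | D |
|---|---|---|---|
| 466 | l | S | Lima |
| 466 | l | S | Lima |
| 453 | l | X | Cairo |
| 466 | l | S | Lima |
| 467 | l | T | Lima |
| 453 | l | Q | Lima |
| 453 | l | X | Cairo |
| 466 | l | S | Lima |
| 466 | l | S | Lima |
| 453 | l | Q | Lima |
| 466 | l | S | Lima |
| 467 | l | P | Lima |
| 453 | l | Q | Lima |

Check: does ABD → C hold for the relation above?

(A=466, B=l, D=Lima): 6 rows → C = S, S, S, S, S, S ✓
(A=453, B=l, D=Cairo): 2 rows → C = X, X ✓
(A=467, B=l, D=Lima): 2 rows → C takes values {T, P} — violation
(A=453, B=l, D=Lima): 3 rows → C = Q, Q, Q ✓
Two rows agree on ABD but differ on C, so ABD → C does not hold.

No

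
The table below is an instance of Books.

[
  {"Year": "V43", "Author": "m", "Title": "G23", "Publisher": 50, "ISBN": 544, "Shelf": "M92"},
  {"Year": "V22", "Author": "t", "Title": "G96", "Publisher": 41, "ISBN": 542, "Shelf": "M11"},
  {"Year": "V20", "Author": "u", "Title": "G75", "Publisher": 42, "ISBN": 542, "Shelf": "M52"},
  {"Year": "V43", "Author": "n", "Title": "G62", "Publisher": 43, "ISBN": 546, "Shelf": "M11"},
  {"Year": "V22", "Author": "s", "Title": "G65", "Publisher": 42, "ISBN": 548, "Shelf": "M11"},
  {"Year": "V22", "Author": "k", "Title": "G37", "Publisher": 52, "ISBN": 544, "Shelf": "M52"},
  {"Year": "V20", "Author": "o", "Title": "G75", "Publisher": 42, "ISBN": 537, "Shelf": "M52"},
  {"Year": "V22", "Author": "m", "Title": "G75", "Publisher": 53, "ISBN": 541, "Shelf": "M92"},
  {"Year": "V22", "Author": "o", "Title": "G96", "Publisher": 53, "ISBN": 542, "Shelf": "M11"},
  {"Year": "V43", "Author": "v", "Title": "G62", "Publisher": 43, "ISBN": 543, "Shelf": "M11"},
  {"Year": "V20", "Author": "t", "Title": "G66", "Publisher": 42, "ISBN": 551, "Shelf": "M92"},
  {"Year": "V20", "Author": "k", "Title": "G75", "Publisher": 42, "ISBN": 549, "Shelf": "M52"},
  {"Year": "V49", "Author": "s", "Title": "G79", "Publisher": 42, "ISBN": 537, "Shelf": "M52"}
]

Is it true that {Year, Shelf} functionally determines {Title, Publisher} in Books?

(Year=V43, Shelf=M92): 1 row → {Title,Publisher} = (G23, 50) ✓
(Year=V22, Shelf=M11): 3 rows → {Title,Publisher} takes values {(G96, 41), (G65, 42), (G96, 53)} — violation
(Year=V20, Shelf=M52): 3 rows → {Title,Publisher} = (G75, 42), (G75, 42), (G75, 42) ✓
(Year=V43, Shelf=M11): 2 rows → {Title,Publisher} = (G62, 43), (G62, 43) ✓
(Year=V22, Shelf=M52): 1 row → {Title,Publisher} = (G37, 52) ✓
(Year=V22, Shelf=M92): 1 row → {Title,Publisher} = (G75, 53) ✓
(Year=V20, Shelf=M92): 1 row → {Title,Publisher} = (G66, 42) ✓
(Year=V49, Shelf=M52): 1 row → {Title,Publisher} = (G79, 42) ✓
Two rows agree on {Year, Shelf} but differ on {Title, Publisher}, so {Year, Shelf} -> {Title, Publisher} does not hold.

No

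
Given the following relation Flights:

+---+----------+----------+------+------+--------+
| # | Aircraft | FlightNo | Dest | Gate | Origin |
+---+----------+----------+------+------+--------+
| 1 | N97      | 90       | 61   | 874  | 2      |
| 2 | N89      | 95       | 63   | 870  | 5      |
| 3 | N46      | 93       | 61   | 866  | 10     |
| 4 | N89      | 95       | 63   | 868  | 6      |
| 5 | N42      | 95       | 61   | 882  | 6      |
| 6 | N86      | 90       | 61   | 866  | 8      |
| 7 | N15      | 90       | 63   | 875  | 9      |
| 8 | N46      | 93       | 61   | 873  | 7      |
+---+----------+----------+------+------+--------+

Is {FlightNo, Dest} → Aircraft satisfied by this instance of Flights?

(FlightNo=90, Dest=61): rows 1, 6 → Aircraft takes values {N97, N86} — violation
(FlightNo=95, Dest=63): rows 2, 4 → Aircraft = N89, N89 ✓
(FlightNo=93, Dest=61): rows 3, 8 → Aircraft = N46, N46 ✓
(FlightNo=95, Dest=61): row 5 → Aircraft = N42 ✓
(FlightNo=90, Dest=63): row 7 → Aircraft = N15 ✓
Two rows agree on {FlightNo, Dest} but differ on Aircraft, so {FlightNo, Dest} → Aircraft does not hold.

No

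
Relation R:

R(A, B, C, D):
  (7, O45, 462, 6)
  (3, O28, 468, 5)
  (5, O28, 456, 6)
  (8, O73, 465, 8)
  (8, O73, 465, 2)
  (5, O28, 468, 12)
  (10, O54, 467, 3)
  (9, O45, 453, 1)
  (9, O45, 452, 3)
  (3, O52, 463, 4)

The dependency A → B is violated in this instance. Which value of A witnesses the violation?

A=7: 1 row → B = O45 ✓
A=3: 2 rows → B takes values {O28, O52} — violation
A=5: 2 rows → B = O28, O28 ✓
A=8: 2 rows → B = O73, O73 ✓
A=10: 1 row → B = O54 ✓
A=9: 2 rows → B = O45, O45 ✓
The only A value with inconsistent B is A=3.

3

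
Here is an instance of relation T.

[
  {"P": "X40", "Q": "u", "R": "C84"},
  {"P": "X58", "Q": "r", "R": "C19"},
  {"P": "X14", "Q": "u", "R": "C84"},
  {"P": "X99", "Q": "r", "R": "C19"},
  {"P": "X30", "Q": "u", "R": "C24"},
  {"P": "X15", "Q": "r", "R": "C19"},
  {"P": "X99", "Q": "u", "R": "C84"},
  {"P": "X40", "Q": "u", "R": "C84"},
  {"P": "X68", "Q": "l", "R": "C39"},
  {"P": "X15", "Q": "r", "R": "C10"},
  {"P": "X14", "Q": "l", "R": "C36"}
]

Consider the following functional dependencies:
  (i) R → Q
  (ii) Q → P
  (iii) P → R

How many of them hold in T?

(i) R → Q: every LHS value maps to a single RHS value — holds.
(ii) Q → P: Q=u: 5 rows → P takes values {X40, X14, X30, X99} — violation; Q=r: 4 rows → P takes values {X58, X99, X15} — violation; Q=l: 2 rows → P takes values {X68, X14} — violation — fails.
(iii) P → R: P=X14: 2 rows → R takes values {C84, C36} — violation; P=X99: 2 rows → R takes values {C19, C84} — violation; P=X15: 2 rows → R takes values {C19, C10} — violation — fails.
1 of the 3 dependencies holds.

1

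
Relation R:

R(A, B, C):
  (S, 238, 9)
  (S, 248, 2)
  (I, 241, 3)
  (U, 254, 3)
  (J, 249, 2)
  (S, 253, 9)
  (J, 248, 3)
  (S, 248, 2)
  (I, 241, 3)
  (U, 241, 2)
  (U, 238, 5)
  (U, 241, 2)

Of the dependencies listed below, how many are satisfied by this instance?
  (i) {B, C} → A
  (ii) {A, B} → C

(i) {B, C} → A: every LHS value maps to a single RHS value — holds.
(ii) {A, B} → C: every LHS value maps to a single RHS value — holds.
2 of the 2 dependencies hold.

2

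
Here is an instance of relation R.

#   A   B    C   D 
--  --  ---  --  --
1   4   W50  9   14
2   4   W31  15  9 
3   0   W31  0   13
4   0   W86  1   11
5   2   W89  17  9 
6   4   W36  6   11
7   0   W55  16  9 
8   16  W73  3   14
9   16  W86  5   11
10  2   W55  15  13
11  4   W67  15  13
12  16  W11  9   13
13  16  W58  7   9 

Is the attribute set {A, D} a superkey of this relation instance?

Yes

All 13 rows have distinct {A, D} values, so {A, D} → (all attributes) holds and {A, D} is a superkey.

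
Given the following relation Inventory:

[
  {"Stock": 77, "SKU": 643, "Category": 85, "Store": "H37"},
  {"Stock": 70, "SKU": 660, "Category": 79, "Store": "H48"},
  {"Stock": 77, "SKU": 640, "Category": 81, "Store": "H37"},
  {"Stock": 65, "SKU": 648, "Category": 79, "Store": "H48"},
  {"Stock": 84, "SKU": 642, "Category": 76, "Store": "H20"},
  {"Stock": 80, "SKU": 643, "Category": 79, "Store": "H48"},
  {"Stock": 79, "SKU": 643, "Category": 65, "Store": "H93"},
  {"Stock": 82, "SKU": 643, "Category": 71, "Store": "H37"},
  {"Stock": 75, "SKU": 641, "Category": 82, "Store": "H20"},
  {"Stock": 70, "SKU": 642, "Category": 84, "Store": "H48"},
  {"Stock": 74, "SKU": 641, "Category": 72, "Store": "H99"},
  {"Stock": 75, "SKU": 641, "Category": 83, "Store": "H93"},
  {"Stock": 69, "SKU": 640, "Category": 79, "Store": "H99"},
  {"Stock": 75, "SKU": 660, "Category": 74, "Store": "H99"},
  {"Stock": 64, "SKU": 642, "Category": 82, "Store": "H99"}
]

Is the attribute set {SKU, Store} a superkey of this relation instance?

No

Two distinct rows share (SKU=643, Store=H37), so {SKU, Store} does not determine every attribute — not a superkey.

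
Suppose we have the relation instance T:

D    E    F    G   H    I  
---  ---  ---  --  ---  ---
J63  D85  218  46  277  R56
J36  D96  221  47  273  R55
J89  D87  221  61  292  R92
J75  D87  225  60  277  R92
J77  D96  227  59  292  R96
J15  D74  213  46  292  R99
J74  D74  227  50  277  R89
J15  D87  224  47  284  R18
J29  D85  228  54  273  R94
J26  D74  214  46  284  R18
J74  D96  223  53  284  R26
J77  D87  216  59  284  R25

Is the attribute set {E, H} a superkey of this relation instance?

Two distinct rows share (E=D87, H=284), so {E, H} does not determine every attribute — not a superkey.

No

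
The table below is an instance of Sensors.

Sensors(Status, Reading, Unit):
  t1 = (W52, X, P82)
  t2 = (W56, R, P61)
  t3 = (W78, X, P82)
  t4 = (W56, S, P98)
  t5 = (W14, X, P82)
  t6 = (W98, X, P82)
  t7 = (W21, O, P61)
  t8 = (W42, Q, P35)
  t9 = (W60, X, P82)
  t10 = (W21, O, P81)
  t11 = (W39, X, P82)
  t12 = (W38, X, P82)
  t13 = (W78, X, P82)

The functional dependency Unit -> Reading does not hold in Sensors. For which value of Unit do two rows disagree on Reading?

P61

Unit=P82: rows 1, 3, 5, 6, 9, 11, 12, 13 → Reading = X, X, X, X, X, X, X, X ✓
Unit=P61: rows 2, 7 → Reading takes values {R, O} — violation
Unit=P98: row 4 → Reading = S ✓
Unit=P35: row 8 → Reading = Q ✓
Unit=P81: row 10 → Reading = O ✓
The only Unit value with inconsistent Reading is Unit=P61.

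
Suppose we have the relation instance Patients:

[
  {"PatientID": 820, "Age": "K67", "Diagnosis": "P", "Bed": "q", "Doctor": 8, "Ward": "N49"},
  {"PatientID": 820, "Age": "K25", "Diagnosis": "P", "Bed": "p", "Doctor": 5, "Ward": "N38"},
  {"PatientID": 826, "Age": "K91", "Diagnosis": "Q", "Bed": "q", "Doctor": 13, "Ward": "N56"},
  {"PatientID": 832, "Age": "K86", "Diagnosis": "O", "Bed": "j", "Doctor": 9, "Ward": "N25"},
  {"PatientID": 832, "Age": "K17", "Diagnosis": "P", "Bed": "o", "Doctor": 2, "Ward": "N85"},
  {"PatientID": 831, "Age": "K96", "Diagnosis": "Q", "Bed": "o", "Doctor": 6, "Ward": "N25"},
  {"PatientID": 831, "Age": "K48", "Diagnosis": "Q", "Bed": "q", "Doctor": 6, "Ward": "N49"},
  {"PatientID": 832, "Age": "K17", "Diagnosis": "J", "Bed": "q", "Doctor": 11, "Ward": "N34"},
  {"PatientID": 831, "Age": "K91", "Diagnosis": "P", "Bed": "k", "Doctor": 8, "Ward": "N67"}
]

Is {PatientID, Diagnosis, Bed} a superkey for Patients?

All 9 rows have distinct {PatientID, Diagnosis, Bed} values, so {PatientID, Diagnosis, Bed} → (all attributes) holds and {PatientID, Diagnosis, Bed} is a superkey.

Yes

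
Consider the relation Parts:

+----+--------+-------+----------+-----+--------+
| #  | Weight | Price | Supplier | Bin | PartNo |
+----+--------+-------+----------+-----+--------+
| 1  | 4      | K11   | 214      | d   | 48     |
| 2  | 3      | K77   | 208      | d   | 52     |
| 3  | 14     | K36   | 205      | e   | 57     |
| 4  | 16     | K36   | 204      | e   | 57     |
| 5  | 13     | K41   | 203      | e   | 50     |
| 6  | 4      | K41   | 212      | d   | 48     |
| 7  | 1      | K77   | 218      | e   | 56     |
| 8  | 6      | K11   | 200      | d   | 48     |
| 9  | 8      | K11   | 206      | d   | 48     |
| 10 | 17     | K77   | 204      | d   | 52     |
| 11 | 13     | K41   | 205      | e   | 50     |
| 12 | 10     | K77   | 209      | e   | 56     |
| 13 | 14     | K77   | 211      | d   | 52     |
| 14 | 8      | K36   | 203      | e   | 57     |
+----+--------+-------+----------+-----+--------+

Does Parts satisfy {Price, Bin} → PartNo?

(Price=K11, Bin=d): rows 1, 8, 9 → PartNo = 48, 48, 48 ✓
(Price=K77, Bin=d): rows 2, 10, 13 → PartNo = 52, 52, 52 ✓
(Price=K36, Bin=e): rows 3, 4, 14 → PartNo = 57, 57, 57 ✓
(Price=K41, Bin=e): rows 5, 11 → PartNo = 50, 50 ✓
(Price=K41, Bin=d): row 6 → PartNo = 48 ✓
(Price=K77, Bin=e): rows 7, 12 → PartNo = 56, 56 ✓
Every {Price, Bin} value is associated with a single PartNo value, so {Price, Bin} → PartNo holds.

Yes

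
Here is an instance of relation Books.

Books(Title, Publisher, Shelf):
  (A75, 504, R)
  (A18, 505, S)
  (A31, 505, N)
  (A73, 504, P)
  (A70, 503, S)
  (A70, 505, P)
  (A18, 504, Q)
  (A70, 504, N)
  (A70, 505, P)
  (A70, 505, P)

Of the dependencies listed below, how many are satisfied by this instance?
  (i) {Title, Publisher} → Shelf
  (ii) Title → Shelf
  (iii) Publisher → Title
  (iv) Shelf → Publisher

(i) {Title, Publisher} → Shelf: every LHS value maps to a single RHS value — holds.
(ii) Title → Shelf: Title=A18: 2 rows → Shelf takes values {S, Q} — violation; Title=A70: 5 rows → Shelf takes values {S, P, N} — violation — fails.
(iii) Publisher → Title: Publisher=504: 4 rows → Title takes values {A75, A73, A18, A70} — violation; Publisher=505: 5 rows → Title takes values {A18, A31, A70} — violation — fails.
(iv) Shelf → Publisher: Shelf=S: 2 rows → Publisher takes values {505, 503} — violation; Shelf=N: 2 rows → Publisher takes values {505, 504} — violation; Shelf=P: 4 rows → Publisher takes values {504, 505} — violation — fails.
1 of the 4 dependencies holds.

1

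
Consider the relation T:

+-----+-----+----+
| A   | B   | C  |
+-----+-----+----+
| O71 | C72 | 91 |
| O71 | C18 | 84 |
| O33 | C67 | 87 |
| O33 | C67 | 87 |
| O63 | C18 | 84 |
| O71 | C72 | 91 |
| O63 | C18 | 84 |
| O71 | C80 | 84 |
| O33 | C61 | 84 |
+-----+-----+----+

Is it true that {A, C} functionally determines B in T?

(A=O71, C=91): 2 rows → B = C72, C72 ✓
(A=O71, C=84): 2 rows → B takes values {C18, C80} — violation
(A=O33, C=87): 2 rows → B = C67, C67 ✓
(A=O63, C=84): 2 rows → B = C18, C18 ✓
(A=O33, C=84): 1 row → B = C61 ✓
Two rows agree on {A, C} but differ on B, so {A, C} -> B does not hold.

No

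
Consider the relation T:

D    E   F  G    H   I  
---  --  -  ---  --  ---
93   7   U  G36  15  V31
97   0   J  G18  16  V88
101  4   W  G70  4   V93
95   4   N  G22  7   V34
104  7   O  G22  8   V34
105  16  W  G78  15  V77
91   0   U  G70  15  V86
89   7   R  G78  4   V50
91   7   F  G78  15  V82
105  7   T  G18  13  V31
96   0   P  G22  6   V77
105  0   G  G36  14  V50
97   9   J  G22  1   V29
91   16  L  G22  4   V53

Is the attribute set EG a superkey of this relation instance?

No

Two distinct rows share (E=7, G=G78), so EG does not determine every attribute — not a superkey.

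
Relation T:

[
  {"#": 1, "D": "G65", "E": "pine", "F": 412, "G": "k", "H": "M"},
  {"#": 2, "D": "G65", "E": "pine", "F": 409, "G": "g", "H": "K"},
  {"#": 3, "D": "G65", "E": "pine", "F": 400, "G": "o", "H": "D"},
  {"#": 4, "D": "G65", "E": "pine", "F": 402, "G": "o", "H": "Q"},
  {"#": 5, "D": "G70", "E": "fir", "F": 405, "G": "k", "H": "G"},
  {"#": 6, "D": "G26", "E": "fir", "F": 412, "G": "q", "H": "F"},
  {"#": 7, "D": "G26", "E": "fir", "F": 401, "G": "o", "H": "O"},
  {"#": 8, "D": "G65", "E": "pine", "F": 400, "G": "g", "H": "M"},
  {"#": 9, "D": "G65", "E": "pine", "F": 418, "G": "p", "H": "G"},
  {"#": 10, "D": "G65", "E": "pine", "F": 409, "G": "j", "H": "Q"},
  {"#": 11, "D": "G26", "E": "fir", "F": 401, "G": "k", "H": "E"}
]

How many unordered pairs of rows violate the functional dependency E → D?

3

E=pine: all 7 rows agree on D — 0 pairs.
E=fir: violating pairs (5,6), (5,7), (5,11) — 3 pairs.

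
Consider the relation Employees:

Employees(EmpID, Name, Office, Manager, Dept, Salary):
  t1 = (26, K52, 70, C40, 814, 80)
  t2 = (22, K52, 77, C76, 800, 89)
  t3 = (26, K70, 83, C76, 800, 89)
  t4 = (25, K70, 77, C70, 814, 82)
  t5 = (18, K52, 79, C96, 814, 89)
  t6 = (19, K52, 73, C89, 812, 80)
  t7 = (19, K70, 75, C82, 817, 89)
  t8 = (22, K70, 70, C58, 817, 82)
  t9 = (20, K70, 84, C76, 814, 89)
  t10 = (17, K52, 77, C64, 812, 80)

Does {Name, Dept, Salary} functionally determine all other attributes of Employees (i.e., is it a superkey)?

No

Rows 6 and 10 have the same {Name, Dept, Salary} value (Name=K52, Dept=812, Salary=80) but are distinct tuples, so {Name, Dept, Salary} does not determine every attribute — not a superkey.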